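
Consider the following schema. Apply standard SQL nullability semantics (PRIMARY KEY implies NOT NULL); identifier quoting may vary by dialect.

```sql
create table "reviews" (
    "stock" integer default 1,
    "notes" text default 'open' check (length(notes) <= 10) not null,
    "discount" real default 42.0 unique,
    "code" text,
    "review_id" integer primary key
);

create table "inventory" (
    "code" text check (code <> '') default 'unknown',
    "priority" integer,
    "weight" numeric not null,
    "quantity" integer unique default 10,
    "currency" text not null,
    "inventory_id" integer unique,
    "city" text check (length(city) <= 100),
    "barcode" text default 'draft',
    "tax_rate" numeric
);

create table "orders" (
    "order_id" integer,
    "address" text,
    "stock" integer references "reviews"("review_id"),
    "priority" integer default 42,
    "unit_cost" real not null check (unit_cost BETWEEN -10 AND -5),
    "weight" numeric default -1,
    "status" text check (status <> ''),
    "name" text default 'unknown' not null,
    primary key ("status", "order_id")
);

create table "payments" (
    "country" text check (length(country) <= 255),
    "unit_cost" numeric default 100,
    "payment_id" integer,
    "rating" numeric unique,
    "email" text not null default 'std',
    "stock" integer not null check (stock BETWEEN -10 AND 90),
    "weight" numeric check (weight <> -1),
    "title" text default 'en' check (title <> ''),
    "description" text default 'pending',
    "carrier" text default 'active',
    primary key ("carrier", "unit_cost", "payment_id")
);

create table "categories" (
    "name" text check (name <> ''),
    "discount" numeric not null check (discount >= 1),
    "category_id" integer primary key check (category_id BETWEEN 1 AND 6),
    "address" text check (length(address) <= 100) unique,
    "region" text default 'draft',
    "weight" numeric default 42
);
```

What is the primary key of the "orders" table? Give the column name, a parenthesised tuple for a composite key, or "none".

(status, order_id)

A table-level PRIMARY KEY clause names 2 columns: status, order_id.
This is a composite key — the combination is unique, not each column individually.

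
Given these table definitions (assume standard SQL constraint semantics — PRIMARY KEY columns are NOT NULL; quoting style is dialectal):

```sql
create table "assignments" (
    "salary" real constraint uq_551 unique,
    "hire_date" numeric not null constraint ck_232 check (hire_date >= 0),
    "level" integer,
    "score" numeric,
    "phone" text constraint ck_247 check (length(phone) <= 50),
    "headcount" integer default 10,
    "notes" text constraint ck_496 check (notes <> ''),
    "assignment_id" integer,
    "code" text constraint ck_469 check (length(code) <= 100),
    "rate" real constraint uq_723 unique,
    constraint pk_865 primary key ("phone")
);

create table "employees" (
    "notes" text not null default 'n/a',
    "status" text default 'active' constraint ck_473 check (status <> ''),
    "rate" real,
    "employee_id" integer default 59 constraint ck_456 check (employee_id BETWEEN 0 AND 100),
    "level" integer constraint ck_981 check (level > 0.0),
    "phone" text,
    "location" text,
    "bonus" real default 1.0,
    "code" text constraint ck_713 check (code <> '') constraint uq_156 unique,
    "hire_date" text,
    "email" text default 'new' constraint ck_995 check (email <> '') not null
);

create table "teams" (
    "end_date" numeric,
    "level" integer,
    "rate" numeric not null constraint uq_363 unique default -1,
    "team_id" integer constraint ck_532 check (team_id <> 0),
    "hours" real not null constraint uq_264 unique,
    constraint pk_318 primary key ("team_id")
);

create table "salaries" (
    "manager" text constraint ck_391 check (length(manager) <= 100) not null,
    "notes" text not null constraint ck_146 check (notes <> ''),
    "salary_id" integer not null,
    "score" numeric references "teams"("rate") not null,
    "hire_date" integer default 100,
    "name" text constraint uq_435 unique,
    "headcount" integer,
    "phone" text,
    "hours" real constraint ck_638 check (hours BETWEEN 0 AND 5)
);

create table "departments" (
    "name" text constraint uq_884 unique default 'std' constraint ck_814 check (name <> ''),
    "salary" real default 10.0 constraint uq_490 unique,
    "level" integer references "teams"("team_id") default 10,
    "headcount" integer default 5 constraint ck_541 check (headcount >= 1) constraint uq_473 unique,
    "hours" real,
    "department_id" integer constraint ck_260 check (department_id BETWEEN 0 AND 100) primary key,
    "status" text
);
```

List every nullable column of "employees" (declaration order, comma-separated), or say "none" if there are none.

status, rate, employee_id, level, phone, location, bonus, code, hire_date

- notes: declared NOT NULL → not nullable.
- status: CHECK does not forbid NULL (a CHECK constraint passes when its expression is NULL) → nullable.
- rate: no NOT NULL constraint applies → nullable.
- employee_id: CHECK does not forbid NULL (a CHECK constraint passes when its expression is NULL) → nullable.
- level: CHECK does not forbid NULL (a CHECK constraint passes when its expression is NULL) → nullable.
- phone: no NOT NULL constraint applies → nullable.
- location: no NOT NULL constraint applies → nullable.
- bonus: DEFAULT only fills an omitted column; an explicit NULL is still allowed → nullable.
- code: CHECK does not forbid NULL (a CHECK constraint passes when its expression is NULL) → nullable.
- hire_date: no NOT NULL constraint applies → nullable.
- email: declared NOT NULL → not nullable.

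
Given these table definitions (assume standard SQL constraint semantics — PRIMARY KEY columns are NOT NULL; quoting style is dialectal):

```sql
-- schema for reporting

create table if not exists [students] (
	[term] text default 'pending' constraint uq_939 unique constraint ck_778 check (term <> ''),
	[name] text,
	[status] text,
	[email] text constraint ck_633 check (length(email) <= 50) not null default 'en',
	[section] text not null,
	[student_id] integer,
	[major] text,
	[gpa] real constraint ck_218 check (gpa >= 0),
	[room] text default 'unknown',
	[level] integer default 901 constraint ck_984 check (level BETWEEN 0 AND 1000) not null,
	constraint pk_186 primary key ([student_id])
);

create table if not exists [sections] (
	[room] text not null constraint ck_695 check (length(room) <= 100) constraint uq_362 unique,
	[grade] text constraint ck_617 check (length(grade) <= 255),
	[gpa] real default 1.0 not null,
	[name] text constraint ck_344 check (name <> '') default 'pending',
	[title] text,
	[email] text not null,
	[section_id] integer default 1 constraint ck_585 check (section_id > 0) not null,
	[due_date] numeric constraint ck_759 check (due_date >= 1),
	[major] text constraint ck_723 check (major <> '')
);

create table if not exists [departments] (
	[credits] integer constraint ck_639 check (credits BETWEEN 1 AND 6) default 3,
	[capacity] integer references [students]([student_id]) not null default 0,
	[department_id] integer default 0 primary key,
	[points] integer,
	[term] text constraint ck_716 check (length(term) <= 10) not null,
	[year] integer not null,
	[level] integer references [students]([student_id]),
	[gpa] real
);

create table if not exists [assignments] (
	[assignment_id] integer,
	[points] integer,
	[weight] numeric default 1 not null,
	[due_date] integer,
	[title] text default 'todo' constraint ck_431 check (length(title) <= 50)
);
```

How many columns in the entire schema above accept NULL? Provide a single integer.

19

students: 6 nullable (term, name, status, major, gpa, room — PK (student_id) and explicit NOT NULL columns excluded).
sections: 5 nullable (grade, name, title, due_date, major — PK none and explicit NOT NULL columns excluded).
departments: 4 nullable (credits, points, level, gpa — PK (department_id) and explicit NOT NULL columns excluded).
assignments: 4 nullable (assignment_id, points, due_date, title — PK none and explicit NOT NULL columns excluded).
Total: 6 + 5 + 4 + 4 = 19.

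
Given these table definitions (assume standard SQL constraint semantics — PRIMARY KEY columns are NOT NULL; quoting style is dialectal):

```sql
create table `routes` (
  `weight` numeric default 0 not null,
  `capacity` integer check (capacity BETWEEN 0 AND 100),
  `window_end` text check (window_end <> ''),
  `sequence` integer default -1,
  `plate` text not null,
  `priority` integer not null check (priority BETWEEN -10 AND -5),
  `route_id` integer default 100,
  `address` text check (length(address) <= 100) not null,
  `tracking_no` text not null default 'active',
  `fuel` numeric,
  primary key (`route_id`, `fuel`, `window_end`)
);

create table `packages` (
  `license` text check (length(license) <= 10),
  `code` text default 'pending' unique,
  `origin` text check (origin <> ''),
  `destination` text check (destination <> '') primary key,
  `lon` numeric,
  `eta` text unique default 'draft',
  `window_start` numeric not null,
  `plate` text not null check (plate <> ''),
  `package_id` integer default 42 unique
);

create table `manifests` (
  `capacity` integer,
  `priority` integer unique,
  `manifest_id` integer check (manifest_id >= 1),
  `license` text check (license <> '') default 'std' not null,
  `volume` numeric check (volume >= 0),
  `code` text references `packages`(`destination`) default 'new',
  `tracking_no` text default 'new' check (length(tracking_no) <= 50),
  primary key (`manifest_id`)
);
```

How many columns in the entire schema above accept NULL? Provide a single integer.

routes: 2 nullable (capacity, sequence — PK (route_id, fuel, window_end) and explicit NOT NULL columns excluded).
packages: 6 nullable (license, code, origin, lon, eta, package_id — PK (destination) and explicit NOT NULL columns excluded).
manifests: 5 nullable (capacity, priority, volume, code, tracking_no — PK (manifest_id) and explicit NOT NULL columns excluded).
Total: 2 + 6 + 5 = 13.

13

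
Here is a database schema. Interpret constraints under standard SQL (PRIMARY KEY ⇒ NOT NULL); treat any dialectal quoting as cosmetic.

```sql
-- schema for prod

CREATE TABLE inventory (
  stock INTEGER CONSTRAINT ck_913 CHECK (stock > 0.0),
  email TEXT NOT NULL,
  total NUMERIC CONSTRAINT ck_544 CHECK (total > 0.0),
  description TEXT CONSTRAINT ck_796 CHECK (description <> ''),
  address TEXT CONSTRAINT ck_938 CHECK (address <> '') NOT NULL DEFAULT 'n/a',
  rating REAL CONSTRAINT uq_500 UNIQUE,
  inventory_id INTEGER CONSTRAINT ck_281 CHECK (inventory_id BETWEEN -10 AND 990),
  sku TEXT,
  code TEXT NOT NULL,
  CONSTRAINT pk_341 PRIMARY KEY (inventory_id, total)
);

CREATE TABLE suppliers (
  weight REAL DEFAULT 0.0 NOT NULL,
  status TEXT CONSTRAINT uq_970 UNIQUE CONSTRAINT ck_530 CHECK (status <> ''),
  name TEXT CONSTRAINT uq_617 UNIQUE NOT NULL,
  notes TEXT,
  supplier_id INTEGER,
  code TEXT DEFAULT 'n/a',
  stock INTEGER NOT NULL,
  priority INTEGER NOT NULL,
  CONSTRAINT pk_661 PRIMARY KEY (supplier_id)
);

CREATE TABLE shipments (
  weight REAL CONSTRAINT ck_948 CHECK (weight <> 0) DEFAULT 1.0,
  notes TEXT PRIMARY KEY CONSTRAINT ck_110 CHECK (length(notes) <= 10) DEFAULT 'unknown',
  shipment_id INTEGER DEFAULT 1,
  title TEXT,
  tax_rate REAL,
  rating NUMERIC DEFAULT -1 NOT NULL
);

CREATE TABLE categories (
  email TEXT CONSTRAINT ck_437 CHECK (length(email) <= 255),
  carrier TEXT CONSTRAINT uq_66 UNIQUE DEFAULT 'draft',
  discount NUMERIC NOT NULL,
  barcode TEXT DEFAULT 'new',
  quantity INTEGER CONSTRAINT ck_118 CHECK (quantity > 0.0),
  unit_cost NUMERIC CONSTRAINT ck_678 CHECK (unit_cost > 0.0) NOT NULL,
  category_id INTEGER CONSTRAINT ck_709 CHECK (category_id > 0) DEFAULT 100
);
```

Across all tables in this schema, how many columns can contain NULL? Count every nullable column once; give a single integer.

16

inventory: 4 nullable (stock, description, rating, sku — PK (inventory_id, total) and explicit NOT NULL columns excluded).
suppliers: 3 nullable (status, notes, code — PK (supplier_id) and explicit NOT NULL columns excluded).
shipments: 4 nullable (weight, shipment_id, title, tax_rate — PK (notes) and explicit NOT NULL columns excluded).
categories: 5 nullable (email, carrier, barcode, quantity, category_id — PK none and explicit NOT NULL columns excluded).
Total: 4 + 3 + 4 + 5 = 16.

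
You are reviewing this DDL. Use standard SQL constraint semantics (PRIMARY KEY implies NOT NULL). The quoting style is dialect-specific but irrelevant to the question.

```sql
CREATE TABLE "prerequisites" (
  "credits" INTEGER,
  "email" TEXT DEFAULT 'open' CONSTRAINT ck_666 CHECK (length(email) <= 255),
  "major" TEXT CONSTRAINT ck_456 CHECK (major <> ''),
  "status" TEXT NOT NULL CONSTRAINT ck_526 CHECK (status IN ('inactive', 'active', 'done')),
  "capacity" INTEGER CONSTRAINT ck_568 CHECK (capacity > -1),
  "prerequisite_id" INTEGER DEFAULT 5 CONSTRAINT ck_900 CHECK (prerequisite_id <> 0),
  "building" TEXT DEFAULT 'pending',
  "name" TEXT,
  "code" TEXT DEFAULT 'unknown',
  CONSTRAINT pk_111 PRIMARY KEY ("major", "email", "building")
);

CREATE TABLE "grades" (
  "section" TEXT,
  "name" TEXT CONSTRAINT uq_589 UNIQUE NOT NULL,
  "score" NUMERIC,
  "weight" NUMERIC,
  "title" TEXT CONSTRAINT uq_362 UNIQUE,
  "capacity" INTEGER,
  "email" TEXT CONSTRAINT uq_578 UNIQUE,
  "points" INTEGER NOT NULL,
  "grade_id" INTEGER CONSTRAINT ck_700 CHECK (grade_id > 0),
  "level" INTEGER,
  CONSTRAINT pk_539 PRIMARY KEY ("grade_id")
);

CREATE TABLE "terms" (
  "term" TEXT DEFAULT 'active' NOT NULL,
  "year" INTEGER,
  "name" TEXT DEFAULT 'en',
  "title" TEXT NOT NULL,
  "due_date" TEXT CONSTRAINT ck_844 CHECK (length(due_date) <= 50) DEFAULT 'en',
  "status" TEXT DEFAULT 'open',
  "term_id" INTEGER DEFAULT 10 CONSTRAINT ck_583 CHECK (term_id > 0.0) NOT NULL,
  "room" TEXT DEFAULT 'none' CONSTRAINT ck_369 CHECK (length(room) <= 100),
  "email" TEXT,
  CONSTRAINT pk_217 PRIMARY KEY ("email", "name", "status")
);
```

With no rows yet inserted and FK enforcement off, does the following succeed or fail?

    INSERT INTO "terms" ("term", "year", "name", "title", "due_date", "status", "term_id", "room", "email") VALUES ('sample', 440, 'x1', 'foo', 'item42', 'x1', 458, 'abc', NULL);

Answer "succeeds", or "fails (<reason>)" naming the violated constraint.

fails (NOT NULL on email)

email is explicitly set to NULL, but email is part of the PRIMARY KEY (implied NOT NULL).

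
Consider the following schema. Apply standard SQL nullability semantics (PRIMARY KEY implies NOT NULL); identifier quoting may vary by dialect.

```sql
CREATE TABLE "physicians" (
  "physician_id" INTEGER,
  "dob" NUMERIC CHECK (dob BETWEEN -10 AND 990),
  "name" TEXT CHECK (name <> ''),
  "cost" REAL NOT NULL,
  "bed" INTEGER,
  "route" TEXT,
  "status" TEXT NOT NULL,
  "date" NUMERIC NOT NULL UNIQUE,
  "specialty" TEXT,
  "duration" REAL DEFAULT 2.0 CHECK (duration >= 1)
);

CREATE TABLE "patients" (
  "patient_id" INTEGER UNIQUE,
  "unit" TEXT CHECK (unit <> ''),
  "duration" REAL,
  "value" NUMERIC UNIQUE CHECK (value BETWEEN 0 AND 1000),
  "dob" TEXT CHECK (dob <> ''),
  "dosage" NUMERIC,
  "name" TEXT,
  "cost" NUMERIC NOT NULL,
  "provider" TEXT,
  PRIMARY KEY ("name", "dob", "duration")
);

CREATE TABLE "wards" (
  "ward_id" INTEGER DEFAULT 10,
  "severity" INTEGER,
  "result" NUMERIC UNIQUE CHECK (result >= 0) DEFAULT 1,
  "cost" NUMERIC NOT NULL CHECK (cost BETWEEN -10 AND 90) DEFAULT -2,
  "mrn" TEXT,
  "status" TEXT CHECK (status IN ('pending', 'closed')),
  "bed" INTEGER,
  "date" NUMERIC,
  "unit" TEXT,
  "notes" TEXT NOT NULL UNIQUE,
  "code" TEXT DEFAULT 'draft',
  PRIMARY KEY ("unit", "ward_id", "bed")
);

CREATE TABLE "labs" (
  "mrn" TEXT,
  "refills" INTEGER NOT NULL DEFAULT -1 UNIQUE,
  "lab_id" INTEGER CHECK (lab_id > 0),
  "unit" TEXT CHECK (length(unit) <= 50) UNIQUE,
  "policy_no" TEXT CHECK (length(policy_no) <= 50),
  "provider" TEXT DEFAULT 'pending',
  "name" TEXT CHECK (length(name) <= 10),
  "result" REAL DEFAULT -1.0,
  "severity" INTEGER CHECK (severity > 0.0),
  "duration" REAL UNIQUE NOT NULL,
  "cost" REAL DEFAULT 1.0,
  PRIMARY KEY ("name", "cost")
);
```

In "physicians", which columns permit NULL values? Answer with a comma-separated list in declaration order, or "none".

physician_id, dob, name, bed, route, specialty, duration

- physician_id: no NOT NULL constraint applies → nullable.
- dob: CHECK does not forbid NULL (a CHECK constraint passes when its expression is NULL) → nullable.
- name: CHECK does not forbid NULL (a CHECK constraint passes when its expression is NULL) → nullable.
- cost: declared NOT NULL → not nullable.
- bed: no NOT NULL constraint applies → nullable.
- route: no NOT NULL constraint applies → nullable.
- status: declared NOT NULL → not nullable.
- date: declared NOT NULL → not nullable.
- specialty: no NOT NULL constraint applies → nullable.
- duration: CHECK does not forbid NULL (a CHECK constraint passes when its expression is NULL) → nullable.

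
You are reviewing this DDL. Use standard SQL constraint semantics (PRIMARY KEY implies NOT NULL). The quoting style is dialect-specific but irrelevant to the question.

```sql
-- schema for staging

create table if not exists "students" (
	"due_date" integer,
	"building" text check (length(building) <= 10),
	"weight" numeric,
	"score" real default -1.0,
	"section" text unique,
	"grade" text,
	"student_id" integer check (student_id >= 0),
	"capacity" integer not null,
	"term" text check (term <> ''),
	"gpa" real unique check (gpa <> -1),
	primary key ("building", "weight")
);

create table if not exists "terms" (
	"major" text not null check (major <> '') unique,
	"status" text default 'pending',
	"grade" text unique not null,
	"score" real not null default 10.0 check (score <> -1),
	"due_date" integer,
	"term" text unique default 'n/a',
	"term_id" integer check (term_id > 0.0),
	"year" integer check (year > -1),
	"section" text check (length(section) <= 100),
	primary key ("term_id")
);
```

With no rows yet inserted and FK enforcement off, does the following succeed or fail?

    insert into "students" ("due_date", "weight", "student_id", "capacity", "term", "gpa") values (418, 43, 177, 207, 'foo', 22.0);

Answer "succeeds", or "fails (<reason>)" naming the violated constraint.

fails (NOT NULL on building)

building is omitted from the column list and has no DEFAULT, so it would receive NULL.
But building is part of the PRIMARY KEY (implied NOT NULL).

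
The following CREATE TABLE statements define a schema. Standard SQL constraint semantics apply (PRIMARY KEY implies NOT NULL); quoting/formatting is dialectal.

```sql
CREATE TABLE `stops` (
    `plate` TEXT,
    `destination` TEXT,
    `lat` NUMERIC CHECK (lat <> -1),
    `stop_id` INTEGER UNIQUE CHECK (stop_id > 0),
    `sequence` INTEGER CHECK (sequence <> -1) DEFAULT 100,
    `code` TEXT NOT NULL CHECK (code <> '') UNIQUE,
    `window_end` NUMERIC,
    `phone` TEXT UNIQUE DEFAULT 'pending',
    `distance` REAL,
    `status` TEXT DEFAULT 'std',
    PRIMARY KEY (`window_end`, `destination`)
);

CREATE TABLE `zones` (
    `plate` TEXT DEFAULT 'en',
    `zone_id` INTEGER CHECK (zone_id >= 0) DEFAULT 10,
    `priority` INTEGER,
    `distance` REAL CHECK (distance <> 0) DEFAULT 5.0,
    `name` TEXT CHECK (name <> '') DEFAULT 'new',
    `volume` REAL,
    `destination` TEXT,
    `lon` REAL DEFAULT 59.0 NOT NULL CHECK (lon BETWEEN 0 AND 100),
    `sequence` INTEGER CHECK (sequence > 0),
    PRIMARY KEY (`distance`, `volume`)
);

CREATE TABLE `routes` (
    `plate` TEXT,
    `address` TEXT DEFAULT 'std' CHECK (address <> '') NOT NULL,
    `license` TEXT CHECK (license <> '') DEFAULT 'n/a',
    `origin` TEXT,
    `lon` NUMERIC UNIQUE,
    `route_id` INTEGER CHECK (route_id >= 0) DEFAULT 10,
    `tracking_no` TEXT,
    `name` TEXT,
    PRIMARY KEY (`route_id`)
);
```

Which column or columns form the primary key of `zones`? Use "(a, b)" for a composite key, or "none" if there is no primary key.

(distance, volume)

A table-level PRIMARY KEY clause names 2 columns: distance, volume.
This is a composite key — the combination is unique, not each column individually.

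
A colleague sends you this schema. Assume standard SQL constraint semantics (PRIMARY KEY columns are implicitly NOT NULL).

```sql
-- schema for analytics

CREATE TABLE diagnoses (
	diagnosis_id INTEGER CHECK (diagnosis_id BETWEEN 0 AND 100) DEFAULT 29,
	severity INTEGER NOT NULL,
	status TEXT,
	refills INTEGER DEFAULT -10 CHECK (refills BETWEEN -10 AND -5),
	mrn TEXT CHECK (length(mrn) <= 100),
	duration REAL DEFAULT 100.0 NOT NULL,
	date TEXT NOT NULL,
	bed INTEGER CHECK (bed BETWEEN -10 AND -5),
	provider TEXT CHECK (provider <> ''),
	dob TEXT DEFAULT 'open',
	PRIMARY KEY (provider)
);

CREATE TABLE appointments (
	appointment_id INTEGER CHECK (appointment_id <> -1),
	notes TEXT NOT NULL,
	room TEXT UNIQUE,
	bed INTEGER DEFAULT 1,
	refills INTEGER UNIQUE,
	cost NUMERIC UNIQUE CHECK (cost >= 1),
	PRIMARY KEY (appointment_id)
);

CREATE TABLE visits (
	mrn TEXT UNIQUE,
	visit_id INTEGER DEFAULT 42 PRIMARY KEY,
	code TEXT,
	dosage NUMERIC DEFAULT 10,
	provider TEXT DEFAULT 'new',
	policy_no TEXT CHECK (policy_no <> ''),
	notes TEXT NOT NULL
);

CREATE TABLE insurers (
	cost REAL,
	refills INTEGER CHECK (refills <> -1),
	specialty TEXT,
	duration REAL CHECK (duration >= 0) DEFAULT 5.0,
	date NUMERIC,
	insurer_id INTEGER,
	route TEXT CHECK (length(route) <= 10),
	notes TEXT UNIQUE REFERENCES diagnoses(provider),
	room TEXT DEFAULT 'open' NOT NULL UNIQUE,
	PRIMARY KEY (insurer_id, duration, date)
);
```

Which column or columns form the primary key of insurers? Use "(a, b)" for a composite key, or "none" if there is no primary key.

(insurer_id, duration, date)

A table-level PRIMARY KEY clause names 3 columns: insurer_id, duration, date.
This is a composite key — the combination is unique, not each column individually.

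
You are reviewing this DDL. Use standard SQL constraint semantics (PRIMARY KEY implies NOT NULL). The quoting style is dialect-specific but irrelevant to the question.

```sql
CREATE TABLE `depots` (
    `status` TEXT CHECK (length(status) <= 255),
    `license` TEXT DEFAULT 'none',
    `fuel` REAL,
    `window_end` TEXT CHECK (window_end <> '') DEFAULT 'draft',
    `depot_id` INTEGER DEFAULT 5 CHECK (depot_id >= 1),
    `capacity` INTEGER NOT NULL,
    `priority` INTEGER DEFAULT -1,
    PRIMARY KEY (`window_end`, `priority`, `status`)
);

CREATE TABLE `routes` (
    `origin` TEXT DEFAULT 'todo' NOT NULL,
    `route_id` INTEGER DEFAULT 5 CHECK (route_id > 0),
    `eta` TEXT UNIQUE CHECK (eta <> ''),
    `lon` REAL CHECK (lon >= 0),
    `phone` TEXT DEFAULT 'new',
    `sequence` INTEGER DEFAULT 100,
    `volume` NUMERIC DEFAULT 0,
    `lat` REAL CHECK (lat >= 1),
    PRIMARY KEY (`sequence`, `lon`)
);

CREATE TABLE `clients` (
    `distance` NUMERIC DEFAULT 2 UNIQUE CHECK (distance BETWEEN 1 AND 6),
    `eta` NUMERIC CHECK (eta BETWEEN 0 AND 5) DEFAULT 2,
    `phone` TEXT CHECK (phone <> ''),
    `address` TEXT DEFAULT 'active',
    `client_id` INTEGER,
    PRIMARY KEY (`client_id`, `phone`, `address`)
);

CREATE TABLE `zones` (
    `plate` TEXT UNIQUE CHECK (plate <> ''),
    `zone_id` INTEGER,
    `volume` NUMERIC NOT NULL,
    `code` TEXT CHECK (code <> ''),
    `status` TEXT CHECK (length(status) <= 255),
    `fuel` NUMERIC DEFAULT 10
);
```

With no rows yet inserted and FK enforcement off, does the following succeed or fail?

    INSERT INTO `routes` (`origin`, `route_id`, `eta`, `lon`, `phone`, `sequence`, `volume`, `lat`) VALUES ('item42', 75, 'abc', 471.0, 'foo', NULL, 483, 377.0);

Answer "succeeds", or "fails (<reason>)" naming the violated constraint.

fails (NOT NULL on sequence)

sequence is explicitly set to NULL, but sequence is part of the PRIMARY KEY (implied NOT NULL).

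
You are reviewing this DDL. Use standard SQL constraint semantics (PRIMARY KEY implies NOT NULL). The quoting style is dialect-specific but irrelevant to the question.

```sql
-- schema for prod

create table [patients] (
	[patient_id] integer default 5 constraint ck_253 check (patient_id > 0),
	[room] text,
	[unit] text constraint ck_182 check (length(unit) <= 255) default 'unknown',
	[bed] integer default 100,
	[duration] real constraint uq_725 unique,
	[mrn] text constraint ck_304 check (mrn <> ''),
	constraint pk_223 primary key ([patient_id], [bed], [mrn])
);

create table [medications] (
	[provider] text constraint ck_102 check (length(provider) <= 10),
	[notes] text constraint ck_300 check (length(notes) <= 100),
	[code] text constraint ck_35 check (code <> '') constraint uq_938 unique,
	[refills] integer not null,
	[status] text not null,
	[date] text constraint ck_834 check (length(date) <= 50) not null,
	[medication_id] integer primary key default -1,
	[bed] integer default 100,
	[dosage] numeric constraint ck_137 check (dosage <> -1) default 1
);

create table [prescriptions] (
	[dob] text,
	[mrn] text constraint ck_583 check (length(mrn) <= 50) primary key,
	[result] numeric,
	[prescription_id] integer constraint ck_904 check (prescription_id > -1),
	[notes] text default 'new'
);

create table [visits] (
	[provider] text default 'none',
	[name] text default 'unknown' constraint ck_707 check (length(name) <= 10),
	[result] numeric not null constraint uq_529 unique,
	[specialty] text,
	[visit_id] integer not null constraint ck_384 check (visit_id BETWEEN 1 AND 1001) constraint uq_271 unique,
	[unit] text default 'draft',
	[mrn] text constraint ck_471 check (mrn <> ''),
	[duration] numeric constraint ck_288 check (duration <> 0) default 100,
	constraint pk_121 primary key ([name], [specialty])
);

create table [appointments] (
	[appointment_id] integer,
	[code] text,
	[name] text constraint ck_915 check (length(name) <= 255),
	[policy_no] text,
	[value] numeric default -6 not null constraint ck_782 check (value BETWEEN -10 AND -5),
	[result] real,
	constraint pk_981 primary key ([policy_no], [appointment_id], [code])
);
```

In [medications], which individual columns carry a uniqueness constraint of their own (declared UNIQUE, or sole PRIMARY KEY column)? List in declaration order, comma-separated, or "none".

- provider: no UNIQUE or single-column PK constraint.
- notes: no UNIQUE or single-column PK constraint.
- code: declared UNIQUE → unique.
- refills: no UNIQUE or single-column PK constraint.
- status: no UNIQUE or single-column PK constraint.
- date: no UNIQUE or single-column PK constraint.
- medication_id: single-column PRIMARY KEY → unique.
- bed: no UNIQUE or single-column PK constraint.
- dosage: no UNIQUE or single-column PK constraint.

code, medication_id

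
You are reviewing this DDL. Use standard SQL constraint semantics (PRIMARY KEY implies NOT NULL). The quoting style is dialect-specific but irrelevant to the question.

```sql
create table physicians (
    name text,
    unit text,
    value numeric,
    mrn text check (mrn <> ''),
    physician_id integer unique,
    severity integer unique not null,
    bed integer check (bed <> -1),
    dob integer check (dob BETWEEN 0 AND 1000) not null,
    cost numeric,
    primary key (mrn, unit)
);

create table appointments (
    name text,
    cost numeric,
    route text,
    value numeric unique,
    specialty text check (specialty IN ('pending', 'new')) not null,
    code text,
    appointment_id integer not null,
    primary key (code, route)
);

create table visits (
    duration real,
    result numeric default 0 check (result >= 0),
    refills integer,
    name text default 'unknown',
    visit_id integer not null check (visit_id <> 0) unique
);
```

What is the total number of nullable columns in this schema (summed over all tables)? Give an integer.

physicians: 5 nullable (name, value, physician_id, bed, cost — PK (mrn, unit) and explicit NOT NULL columns excluded).
appointments: 3 nullable (name, cost, value — PK (code, route) and explicit NOT NULL columns excluded).
visits: 4 nullable (duration, result, refills, name — PK none and explicit NOT NULL columns excluded).
Total: 5 + 3 + 4 = 12.

12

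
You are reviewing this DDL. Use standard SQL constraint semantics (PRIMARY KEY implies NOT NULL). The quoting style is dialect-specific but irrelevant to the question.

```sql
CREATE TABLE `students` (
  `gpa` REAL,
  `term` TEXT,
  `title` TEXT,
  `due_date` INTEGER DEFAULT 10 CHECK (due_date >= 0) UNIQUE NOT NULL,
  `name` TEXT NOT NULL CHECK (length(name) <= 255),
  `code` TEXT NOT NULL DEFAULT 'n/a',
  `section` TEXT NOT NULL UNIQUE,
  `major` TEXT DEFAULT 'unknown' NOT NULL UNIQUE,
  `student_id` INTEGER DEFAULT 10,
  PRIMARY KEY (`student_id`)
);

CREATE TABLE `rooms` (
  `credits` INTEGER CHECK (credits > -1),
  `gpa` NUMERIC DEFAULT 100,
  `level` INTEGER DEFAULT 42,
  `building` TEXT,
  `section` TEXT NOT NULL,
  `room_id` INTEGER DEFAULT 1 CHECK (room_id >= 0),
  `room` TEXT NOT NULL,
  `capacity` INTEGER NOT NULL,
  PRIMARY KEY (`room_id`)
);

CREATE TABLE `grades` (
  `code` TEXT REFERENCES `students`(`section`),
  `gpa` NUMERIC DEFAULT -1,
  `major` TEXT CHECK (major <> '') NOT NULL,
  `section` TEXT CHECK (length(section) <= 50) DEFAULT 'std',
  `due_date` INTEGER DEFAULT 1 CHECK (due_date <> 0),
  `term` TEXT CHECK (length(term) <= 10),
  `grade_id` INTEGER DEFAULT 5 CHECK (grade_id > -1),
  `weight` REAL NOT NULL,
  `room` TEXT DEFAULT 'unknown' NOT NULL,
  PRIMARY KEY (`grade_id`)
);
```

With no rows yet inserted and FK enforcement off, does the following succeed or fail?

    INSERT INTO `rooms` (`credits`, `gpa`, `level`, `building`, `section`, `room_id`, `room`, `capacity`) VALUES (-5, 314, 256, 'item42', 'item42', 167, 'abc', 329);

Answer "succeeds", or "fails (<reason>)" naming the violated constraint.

The value -5 for credits violates CHECK (credits > -1).

fails (CHECK on credits)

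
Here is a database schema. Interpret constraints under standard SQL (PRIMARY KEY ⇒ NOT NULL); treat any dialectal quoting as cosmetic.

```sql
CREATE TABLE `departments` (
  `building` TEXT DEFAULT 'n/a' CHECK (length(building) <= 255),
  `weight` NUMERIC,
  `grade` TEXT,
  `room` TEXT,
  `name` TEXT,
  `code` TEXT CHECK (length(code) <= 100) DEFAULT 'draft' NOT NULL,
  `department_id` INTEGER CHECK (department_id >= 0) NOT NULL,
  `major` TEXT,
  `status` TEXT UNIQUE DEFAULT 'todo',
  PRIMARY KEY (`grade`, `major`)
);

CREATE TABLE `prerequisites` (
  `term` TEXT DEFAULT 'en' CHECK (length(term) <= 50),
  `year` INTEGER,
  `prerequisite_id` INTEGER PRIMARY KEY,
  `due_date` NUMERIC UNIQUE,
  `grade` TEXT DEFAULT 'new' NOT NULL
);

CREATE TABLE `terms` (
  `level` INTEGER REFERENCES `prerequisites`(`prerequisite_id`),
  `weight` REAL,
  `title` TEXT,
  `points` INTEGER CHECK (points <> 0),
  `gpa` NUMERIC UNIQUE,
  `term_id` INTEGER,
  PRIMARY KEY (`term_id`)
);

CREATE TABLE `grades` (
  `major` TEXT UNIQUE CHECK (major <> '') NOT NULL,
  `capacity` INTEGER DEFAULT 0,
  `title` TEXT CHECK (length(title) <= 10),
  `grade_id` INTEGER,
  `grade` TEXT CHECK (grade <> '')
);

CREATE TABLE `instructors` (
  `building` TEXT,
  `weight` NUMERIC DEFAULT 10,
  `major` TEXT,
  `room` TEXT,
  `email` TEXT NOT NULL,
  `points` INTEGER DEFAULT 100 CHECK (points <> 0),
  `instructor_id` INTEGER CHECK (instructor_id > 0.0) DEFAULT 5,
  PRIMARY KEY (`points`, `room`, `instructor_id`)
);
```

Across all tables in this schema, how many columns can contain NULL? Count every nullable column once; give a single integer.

20

departments: 5 nullable (building, weight, room, name, status — PK (grade, major) and explicit NOT NULL columns excluded).
prerequisites: 3 nullable (term, year, due_date — PK (prerequisite_id) and explicit NOT NULL columns excluded).
terms: 5 nullable (level, weight, title, points, gpa — PK (term_id) and explicit NOT NULL columns excluded).
grades: 4 nullable (capacity, title, grade_id, grade — PK none and explicit NOT NULL columns excluded).
instructors: 3 nullable (building, weight, major — PK (points, room, instructor_id) and explicit NOT NULL columns excluded).
Total: 5 + 3 + 5 + 4 + 3 = 20.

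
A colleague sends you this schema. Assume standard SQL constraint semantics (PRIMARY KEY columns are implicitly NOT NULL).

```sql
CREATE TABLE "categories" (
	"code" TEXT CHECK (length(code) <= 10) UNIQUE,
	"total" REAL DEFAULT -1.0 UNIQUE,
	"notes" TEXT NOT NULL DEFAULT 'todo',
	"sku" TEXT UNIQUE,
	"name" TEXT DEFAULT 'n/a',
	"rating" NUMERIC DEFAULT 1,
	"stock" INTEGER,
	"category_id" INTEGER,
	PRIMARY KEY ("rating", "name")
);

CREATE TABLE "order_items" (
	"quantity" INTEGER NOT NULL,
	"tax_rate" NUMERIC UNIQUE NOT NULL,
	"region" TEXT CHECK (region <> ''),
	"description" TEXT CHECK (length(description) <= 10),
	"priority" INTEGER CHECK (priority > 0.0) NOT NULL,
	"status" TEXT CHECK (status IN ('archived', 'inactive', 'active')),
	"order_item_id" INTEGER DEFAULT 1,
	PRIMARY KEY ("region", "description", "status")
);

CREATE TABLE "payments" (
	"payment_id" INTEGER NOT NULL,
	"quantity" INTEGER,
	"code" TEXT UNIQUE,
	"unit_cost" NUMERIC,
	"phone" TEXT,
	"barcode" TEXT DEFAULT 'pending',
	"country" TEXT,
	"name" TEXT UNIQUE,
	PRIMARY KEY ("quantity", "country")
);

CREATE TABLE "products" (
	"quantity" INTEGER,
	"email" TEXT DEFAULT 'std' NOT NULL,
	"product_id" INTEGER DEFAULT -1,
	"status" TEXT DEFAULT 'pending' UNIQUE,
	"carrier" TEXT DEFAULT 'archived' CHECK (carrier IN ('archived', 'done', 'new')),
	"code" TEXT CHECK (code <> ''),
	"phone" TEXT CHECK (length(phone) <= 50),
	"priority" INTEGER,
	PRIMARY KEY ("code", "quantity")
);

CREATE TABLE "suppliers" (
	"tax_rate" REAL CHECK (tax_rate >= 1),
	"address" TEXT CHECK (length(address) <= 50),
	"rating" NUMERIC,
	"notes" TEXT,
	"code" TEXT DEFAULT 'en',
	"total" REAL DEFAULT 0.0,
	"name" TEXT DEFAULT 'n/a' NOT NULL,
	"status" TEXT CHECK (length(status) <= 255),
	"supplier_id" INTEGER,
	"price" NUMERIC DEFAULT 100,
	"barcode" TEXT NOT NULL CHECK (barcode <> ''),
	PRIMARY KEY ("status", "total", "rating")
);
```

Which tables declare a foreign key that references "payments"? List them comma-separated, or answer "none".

none

No REFERENCES clause anywhere in the schema names payments.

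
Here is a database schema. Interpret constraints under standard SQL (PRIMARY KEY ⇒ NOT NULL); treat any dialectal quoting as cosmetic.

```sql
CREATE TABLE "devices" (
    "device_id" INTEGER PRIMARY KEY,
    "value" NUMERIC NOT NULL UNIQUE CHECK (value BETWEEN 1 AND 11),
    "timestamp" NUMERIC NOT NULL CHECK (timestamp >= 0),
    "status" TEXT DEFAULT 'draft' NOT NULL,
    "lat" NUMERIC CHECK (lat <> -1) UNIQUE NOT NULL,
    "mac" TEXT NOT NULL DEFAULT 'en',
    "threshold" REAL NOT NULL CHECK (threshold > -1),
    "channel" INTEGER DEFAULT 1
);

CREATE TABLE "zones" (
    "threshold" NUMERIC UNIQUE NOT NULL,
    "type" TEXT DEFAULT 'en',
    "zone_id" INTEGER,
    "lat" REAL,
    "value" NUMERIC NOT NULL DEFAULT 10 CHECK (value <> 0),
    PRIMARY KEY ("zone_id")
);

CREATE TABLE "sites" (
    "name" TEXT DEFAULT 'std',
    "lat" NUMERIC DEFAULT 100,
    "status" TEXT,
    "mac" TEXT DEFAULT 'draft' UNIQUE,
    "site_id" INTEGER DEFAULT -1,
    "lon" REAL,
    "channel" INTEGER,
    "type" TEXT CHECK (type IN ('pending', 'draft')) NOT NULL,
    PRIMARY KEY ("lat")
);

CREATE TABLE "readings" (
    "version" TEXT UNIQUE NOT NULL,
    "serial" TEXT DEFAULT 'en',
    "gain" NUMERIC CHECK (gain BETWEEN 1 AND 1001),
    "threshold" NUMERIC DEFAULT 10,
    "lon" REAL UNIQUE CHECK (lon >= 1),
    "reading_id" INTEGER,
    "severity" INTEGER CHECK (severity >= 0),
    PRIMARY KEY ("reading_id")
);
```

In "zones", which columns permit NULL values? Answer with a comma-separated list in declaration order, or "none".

type, lat

- threshold: declared NOT NULL → not nullable.
- type: DEFAULT only fills an omitted column; an explicit NULL is still allowed → nullable.
- zone_id: part of the PRIMARY KEY, which implies NOT NULL → not nullable.
- lat: no NOT NULL constraint applies → nullable.
- value: declared NOT NULL → not nullable.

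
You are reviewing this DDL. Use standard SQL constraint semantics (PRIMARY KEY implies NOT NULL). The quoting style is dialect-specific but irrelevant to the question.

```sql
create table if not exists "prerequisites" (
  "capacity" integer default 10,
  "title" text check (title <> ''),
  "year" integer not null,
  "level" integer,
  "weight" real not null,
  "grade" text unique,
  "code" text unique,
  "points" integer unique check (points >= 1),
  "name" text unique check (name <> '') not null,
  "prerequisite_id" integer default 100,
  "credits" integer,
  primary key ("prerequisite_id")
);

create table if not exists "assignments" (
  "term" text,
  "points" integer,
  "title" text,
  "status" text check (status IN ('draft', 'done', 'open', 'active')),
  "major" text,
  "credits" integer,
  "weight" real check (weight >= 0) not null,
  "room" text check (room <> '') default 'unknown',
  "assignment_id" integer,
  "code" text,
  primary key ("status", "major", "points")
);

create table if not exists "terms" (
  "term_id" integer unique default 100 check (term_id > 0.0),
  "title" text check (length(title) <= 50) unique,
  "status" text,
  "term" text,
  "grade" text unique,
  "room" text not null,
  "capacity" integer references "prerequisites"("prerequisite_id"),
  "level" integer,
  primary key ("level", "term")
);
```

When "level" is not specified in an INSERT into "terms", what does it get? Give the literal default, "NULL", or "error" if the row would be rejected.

level has no DEFAULT clause.
Omitting it would insert NULL, but it is part of the PRIMARY KEY, so the INSERT fails.

error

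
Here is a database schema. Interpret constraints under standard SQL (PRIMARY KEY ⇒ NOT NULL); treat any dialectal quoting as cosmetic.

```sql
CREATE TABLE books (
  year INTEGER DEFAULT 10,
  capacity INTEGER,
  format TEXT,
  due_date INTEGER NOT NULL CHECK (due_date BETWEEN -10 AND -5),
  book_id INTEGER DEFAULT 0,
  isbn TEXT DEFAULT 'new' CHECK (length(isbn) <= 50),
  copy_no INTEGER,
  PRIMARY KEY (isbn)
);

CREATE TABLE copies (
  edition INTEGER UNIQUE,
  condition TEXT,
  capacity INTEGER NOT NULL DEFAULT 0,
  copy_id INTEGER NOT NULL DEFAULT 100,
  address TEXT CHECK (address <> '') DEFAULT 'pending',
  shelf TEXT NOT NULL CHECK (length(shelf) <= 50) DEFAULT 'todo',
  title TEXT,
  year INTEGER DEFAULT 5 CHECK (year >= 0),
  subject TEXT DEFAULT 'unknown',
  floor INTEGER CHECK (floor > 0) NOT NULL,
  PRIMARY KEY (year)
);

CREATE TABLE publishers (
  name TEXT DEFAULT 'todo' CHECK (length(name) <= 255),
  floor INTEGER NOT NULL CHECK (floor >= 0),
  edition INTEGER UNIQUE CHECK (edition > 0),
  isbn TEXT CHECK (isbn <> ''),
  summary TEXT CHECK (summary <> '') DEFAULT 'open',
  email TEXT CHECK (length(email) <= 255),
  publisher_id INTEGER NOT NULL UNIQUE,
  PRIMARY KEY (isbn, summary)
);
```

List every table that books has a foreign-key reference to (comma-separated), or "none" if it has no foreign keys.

No column in books has a REFERENCES clause.

none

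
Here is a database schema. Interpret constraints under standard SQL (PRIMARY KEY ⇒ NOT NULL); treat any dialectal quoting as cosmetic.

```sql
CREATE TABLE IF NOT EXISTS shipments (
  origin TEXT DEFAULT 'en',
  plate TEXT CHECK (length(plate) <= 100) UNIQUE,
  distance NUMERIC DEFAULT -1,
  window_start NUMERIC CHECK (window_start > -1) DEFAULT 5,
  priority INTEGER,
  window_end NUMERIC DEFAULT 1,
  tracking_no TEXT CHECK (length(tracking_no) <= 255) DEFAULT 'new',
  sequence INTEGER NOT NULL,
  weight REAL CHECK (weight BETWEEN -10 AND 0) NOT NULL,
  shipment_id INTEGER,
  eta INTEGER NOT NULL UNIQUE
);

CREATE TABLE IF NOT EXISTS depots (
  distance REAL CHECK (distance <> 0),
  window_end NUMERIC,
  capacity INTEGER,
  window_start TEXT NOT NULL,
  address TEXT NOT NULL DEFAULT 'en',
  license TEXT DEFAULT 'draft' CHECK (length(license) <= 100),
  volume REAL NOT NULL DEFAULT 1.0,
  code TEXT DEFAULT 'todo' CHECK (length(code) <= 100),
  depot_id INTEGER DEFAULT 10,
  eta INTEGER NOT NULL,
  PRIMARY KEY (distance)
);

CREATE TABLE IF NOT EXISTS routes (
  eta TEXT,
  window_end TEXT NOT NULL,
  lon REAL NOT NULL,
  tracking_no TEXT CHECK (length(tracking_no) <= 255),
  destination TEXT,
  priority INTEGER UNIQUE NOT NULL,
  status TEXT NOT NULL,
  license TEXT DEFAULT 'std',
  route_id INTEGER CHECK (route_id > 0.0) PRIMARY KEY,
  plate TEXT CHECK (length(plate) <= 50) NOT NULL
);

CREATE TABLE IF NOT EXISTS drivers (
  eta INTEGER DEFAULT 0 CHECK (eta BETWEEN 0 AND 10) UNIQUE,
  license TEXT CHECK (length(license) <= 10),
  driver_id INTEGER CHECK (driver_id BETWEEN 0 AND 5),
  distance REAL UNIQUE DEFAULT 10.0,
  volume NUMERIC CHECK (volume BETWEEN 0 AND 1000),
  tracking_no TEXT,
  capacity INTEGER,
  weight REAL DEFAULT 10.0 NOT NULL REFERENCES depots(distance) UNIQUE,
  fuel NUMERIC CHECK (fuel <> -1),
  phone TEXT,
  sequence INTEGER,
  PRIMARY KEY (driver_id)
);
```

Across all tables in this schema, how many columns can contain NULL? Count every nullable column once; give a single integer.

shipments: 8 nullable (origin, plate, distance, window_start, priority, window_end, tracking_no, shipment_id — PK none and explicit NOT NULL columns excluded).
depots: 5 nullable (window_end, capacity, license, code, depot_id — PK (distance) and explicit NOT NULL columns excluded).
routes: 4 nullable (eta, tracking_no, destination, license — PK (route_id) and explicit NOT NULL columns excluded).
drivers: 9 nullable (eta, license, distance, volume, tracking_no, capacity, fuel, phone, sequence — PK (driver_id) and explicit NOT NULL columns excluded).
Total: 8 + 5 + 4 + 9 = 26.

26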